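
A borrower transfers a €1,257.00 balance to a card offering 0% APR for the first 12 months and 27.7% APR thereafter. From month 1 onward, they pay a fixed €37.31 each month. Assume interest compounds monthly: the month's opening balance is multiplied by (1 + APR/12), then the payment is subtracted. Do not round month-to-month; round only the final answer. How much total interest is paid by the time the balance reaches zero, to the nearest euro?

€326

Promo months 1–12 at r₀ = 0%/12 = 0; months 13+ at r₁ = 27.7%/12 = 0.0230833.
After month 12 (no interest yet): B = €1,257.00 − 12·€37.31 = €809.28.
Then at r₁ with €37.31/mo: n₂ = −ln(1 − r₁·B/P)/ln(1+r₁) ≈ 30.43 → 31 more payments.
Total paid = 42·€37.31 + €16.30 = €1,583.32; interest = €1,583.32 − €1,257.00 = €326.32.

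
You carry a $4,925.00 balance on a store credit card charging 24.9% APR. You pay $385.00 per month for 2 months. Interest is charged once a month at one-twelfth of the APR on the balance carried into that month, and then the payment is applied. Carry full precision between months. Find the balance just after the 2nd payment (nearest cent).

Monthly rate r = 24.9%/12 = 2.075% = 0.02075.
Each month: B ← B·(1+r) − $385.00.
Month 1: interest $102.19; balance after payment $4,642.19.
Month 2: interest $96.33; balance after payment $4,353.52.

$4,353.52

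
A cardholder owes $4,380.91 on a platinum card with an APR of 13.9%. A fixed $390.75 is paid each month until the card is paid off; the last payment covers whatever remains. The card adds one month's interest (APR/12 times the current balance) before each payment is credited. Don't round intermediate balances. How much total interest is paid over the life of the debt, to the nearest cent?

Monthly rate r = 13.9%/12 = 1.15833% = 0.0115833.
Payoff takes n = ⌈−ln(1 − rB₀/P)/ln(1+r)⌉ = ⌈12.079⌉ = 13 payments; the last is $30.97.
Total paid = 12·$390.75 + $30.97 = $4,719.97.
Total interest = total paid − principal = $4,719.97 − $4,380.91 = $339.06.

$339.06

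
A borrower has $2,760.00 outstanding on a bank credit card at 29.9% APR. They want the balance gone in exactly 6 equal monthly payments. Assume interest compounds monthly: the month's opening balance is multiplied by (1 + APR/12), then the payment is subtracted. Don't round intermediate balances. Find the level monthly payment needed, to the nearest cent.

Monthly rate r = 29.9%/12 = 2.49167% = 0.0249167.
Level-payment amortization: P = B₀·r / (1 − (1+r)^(−n)) = 2760.00·0.0249167 / (1 − 1.02492^(−6)).
Denominator 1 − (1+r)^(−6) = 0.137282382.
P = 68.77 / 0.137282382 ≈ 500.94.

$500.94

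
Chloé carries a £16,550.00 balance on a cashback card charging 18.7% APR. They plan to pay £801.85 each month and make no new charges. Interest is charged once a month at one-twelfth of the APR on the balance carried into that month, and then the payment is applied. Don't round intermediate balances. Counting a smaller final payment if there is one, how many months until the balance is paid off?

26 payments

Monthly rate r = 18.7%/12 = 1.55833% = 0.0155833.
Recurrence: B ← B·(1+r) − £801.85.
Month 1: interest £257.90; balance after payment £16,006.05.
Month 2: interest £249.43; balance after payment £15,453.63.
Closed form: n = −ln(1 − rB₀/P)/ln(1+r) = −ln(0.67836)/ln(1.01558) ≈ 25.097, so the balance reaches zero during payment 26.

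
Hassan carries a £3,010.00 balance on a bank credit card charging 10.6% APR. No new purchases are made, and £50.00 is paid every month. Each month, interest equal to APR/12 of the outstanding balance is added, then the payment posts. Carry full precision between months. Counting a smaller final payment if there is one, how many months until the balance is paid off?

87 months

Monthly rate r = 10.6%/12 = 0.883333% = 0.00883333.
Recurrence: B ← B·(1+r) − £50.00.
Month 1: interest £26.59; balance after payment £2,986.59.
Month 2: interest £26.38; balance after payment £2,962.97.
Closed form: n = −ln(1 − rB₀/P)/ln(1+r) = −ln(0.46823)/ln(1.00883) ≈ 86.279, so the balance reaches zero during payment 87.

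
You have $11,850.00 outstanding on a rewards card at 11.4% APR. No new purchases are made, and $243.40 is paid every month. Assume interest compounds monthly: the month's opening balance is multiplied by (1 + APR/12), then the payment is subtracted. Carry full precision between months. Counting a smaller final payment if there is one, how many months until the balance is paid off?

Monthly rate r = 11.4%/12 = 0.95% = 0.0095.
Recurrence: B ← B·(1+r) − $243.40.
Month 1: interest $112.58; balance after payment $11,719.18.
Month 2: interest $111.33; balance after payment $11,587.11.
Closed form: n = −ln(1 − rB₀/P)/ln(1+r) = −ln(0.53749)/ln(1.0095) ≈ 65.662, so the balance reaches zero during payment 66.

66 months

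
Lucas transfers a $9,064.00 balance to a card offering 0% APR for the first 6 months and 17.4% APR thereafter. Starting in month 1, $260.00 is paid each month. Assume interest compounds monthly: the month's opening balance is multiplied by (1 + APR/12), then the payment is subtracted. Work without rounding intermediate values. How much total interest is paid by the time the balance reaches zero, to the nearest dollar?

Promo months 1–6 at r₀ = 0%/12 = 0; months 7+ at r₁ = 17.4%/12 = 0.0145.
After month 6 (no interest yet): B = $9,064.00 − 6·$260.00 = $7,504.00.
Then at r₁ with $260.00/mo: n₂ = −ln(1 − r₁·B/P)/ln(1+r₁) ≈ 37.66 → 38 more payments.
Total paid = 43·$260.00 + $171.70 = $11,351.70; interest = $11,351.70 − $9,064.00 = $2,287.70.

$2,288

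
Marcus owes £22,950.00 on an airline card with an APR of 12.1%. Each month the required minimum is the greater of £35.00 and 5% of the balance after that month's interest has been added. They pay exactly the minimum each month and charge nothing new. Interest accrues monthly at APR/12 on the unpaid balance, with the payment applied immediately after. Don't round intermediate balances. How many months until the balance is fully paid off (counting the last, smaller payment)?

108 months

Monthly rate r = 12.1%/12 = 1.00833% = 0.0100833.
While 5% of the post-interest balance exceeds £35.00, each month B ← (B·(1+r))·(1 − 0.05), i.e. B shrinks by the factor (1+r)·0.95 = 0.95958.
This holds for months 1–85. Entering month 86 the balance is £688.10; 5% of the post-interest balance is now below £35.00, so the flat £35.00 minimum applies from here.
From month 86 a fixed £35.00 at rate r clears £688.10 in 23 more payments. Total: 85 + 23 = 108 months.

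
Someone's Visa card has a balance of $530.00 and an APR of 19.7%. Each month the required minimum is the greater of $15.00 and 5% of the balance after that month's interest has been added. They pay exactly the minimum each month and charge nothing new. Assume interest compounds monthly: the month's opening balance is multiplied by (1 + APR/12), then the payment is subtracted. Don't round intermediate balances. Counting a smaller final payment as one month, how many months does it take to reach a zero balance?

41 months

Monthly rate r = 19.7%/12 = 1.64167% = 0.0164167.
While 5% of the post-interest balance exceeds $15.00, each month B ← (B·(1+r))·(1 − 0.05), i.e. B shrinks by the factor (1+r)·0.95 = 0.9656.
This holds for months 1–17. Entering month 18 the balance is $292.28; 5% of the post-interest balance is now below $15.00, so the flat $15.00 minimum applies from here.
From month 18 a fixed $15.00 at rate r clears $292.28 in 24 more payments. Total: 17 + 24 = 41 months.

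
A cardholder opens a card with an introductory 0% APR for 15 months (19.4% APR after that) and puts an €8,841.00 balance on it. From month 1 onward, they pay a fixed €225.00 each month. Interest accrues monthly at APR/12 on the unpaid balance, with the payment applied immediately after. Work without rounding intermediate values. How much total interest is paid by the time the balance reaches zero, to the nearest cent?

Promo months 1–15 at r₀ = 0%/12 = 0; months 16+ at r₁ = 19.4%/12 = 0.0161667.
After month 15 (no interest yet): B = €8,841.00 − 15·€225.00 = €5,466.00.
Then at r₁ with €225.00/mo: n₂ = −ln(1 − r₁·B/P)/ln(1+r₁) ≈ 31.10 → 32 more payments.
Total paid = 46·€225.00 + €23.22 = €10,373.22; interest = €10,373.22 − €8,841.00 = €1,532.22.

€1,532.22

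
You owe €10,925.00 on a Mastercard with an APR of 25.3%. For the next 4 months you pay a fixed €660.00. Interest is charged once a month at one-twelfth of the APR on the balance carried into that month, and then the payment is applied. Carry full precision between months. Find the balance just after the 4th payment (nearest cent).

Monthly rate r = 25.3%/12 = 2.10833% = 0.0210833.
Each month: B ← B·(1+r) − €660.00.
Month 1: interest €230.34; balance after payment €10,495.34.
Month 2: interest €221.28; balance after payment €10,056.61.
Month 3: interest €212.03; balance after payment €9,608.64.
Month 4: interest €202.58; balance after payment €9,151.22.

€9,151.22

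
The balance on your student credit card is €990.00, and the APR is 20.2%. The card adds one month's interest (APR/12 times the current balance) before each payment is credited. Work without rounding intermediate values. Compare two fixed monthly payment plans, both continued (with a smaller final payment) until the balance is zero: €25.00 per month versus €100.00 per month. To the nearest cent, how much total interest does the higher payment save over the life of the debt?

Monthly rate r = 20.2%/12 = 1.68333% = 0.0168333.
At €25.00/mo: n = ⌈−ln(1 − rB₀/P)/ln(1+r)⌉ = 66 payments (last €20.03); total interest = total paid − €990.00 = €655.03.
At €100.00/mo: 11 payments (last €92.13); total interest €102.13.
Interest saved = €655.03 − €102.13 = €552.90.

€552.90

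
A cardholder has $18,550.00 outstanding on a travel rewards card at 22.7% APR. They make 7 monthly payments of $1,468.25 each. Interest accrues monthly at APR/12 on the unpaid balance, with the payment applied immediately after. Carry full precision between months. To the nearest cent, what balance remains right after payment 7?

Monthly rate r = 22.7%/12 = 1.89167% = 0.0189167.
Each month: B ← B·(1+r) − $1,468.25.
Month 1: interest $350.90; balance after payment $17,432.65.
Month 2: interest $329.77; balance after payment $16,294.17.
Month 3: interest $308.23; balance after payment $15,134.15.
Month 4: interest $286.29; balance after payment $13,952.19.
Month 5: interest $263.93; balance after payment $12,747.87.
Month 6: interest $241.15; balance after payment $11,520.77.
Month 7: interest $217.93; balance after payment $10,270.45.

$10,270.45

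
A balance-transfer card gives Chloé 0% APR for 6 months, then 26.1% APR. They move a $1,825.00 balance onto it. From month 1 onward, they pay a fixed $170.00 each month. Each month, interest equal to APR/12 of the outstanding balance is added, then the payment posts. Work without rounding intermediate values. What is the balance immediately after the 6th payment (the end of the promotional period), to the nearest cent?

$805.00

Promo months 1–6 at r₀ = 0%/12 = 0; months 7+ at r₁ = 26.1%/12 = 0.02175.
After month 6 (no interest yet): B = $1,825.00 − 6·$170.00 = $805.00.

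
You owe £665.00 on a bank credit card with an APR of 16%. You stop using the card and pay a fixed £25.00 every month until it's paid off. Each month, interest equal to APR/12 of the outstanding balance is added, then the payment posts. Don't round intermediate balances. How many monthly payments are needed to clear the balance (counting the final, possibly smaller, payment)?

Monthly rate r = 16%/12 = 1.33333% = 0.0133333.
Recurrence: B ← B·(1+r) − £25.00.
Month 1: interest £8.87; balance after payment £648.87.
Month 2: interest £8.65; balance after payment £632.52.
Closed form: n = −ln(1 − rB₀/P)/ln(1+r) = −ln(0.64533)/ln(1.01333) ≈ 33.068, so the balance reaches zero during payment 34.

34 months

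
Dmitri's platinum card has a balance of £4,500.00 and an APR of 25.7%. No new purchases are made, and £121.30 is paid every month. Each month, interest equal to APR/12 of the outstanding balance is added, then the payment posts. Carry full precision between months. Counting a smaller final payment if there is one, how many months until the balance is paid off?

75 payments

Monthly rate r = 25.7%/12 = 2.14167% = 0.0214167.
Recurrence: B ← B·(1+r) − £121.30.
Month 1: interest £96.38; balance after payment £4,475.07.
Month 2: interest £95.84; balance after payment £4,449.62.
Closed form: n = −ln(1 − rB₀/P)/ln(1+r) = −ln(0.20548)/ln(1.02142) ≈ 74.675, so the balance reaches zero during payment 75.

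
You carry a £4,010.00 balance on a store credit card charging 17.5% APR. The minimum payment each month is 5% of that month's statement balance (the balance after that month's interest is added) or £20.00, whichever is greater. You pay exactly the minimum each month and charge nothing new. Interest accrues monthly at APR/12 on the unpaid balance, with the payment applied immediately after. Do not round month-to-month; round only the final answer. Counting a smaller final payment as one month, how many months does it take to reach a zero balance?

87 months

Monthly rate r = 17.5%/12 = 1.45833% = 0.0145833.
While 5% of the post-interest balance exceeds £20.00, each month B ← (B·(1+r))·(1 − 0.05), i.e. B shrinks by the factor (1+r)·0.95 = 0.96385.
This holds for months 1–64. Entering month 65 the balance is £380.08; 5% of the post-interest balance is now below £20.00, so the flat £20.00 minimum applies from here.
From month 65 a fixed £20.00 at rate r clears £380.08 in 23 more payments. Total: 64 + 23 = 87 months.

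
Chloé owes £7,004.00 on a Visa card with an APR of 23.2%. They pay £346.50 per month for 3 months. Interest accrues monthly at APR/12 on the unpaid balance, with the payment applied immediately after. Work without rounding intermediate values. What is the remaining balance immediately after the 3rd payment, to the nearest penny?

Monthly rate r = 23.2%/12 = 1.93333% = 0.0193333.
Each month: B ← B·(1+r) − £346.50.
Month 1: interest £135.41; balance after payment £6,792.91.
Month 2: interest £131.33; balance after payment £6,577.74.
Month 3: interest £127.17; balance after payment £6,358.41.

£6,358.41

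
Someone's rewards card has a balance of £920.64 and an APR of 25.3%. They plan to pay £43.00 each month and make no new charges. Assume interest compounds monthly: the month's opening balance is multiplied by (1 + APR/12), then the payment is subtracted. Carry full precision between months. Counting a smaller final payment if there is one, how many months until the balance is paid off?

Monthly rate r = 25.3%/12 = 2.10833% = 0.0210833.
Recurrence: B ← B·(1+r) − £43.00.
Month 1: interest £19.41; balance after payment £897.05.
Month 2: interest £18.91; balance after payment £872.96.
Closed form: n = −ln(1 − rB₀/P)/ln(1+r) = −ln(0.5486)/ln(1.02108) ≈ 28.776, so the balance reaches zero during payment 29.

29 months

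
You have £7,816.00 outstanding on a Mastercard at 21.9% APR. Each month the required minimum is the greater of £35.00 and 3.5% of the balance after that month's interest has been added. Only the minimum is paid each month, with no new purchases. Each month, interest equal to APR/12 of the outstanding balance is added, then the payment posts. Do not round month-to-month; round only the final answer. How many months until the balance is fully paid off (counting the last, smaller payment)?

Monthly rate r = 21.9%/12 = 1.825% = 0.01825.
While 3.5% of the post-interest balance exceeds £35.00, each month B ← (B·(1+r))·(1 − 0.035), i.e. B shrinks by the factor (1+r)·0.965 = 0.98261.
This holds for months 1–119. Entering month 120 the balance is £969.19; 3.5% of the post-interest balance is now below £35.00, so the flat £35.00 minimum applies from here.
From month 120 a fixed £35.00 at rate r clears £969.19 in 39 more payments. Total: 119 + 39 = 158 months.

158 months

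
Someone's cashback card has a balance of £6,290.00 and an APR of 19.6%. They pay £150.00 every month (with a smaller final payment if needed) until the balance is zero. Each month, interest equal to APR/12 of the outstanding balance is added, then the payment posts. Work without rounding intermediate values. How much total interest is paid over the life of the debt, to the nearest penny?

Monthly rate r = 19.6%/12 = 1.63333% = 0.0163333.
Payoff takes n = ⌈−ln(1 − rB₀/P)/ln(1+r)⌉ = ⌈71.284⌉ = 72 payments; the last is £42.86.
Total paid = 71·£150.00 + £42.86 = £10,692.86.
Total interest = total paid − principal = £10,692.86 − £6,290.00 = £4,402.86.

£4,402.86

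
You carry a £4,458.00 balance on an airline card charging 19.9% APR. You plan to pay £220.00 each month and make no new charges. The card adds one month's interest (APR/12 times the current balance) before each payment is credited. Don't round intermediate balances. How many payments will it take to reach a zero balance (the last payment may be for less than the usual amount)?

25 months

Monthly rate r = 19.9%/12 = 1.65833% = 0.0165833.
Recurrence: B ← B·(1+r) − £220.00.
Month 1: interest £73.93; balance after payment £4,311.93.
Month 2: interest £71.51; balance after payment £4,163.43.
Closed form: n = −ln(1 − rB₀/P)/ln(1+r) = −ln(0.66396)/ln(1.01658) ≈ 24.900, so the balance reaches zero during payment 25.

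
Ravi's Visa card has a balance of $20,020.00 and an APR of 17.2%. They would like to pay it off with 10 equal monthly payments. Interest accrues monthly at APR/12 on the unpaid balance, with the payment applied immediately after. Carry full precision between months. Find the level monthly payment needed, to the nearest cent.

$2,163.19

Monthly rate r = 17.2%/12 = 1.43333% = 0.0143333.
Level-payment amortization: P = B₀·r / (1 − (1+r)^(−n)) = 20020.00·0.0143333 / (1 − 1.01433^(−10)).
Denominator 1 − (1+r)^(−10) = 0.132652715.
P = 286.953 / 0.132652715 ≈ 2163.19.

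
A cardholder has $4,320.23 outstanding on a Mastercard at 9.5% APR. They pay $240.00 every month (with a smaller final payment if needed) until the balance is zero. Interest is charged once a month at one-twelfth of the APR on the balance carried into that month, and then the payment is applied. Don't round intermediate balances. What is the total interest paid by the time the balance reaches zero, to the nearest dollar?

$359

Monthly rate r = 9.5%/12 = 0.791667% = 0.00791667.
Payoff takes n = ⌈−ln(1 − rB₀/P)/ln(1+r)⌉ = ⌈19.497⌉ = 20 payments; the last is $119.50.
Total paid = 19·$240.00 + $119.50 = $4,679.50.
Total interest = total paid − principal = $4,679.50 − $4,320.23 = $359.27.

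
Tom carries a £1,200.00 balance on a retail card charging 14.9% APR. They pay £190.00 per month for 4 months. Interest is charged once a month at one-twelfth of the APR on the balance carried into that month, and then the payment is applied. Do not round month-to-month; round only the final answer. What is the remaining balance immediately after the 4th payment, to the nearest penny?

Monthly rate r = 14.9%/12 = 1.24167% = 0.0124167.
Each month: B ← B·(1+r) − £190.00.
Month 1: interest £14.90; balance after payment £1,024.90.
Month 2: interest £12.73; balance after payment £847.63.
Month 3: interest £10.52; balance after payment £668.15.
Month 4: interest £8.30; balance after payment £486.45.

£486.45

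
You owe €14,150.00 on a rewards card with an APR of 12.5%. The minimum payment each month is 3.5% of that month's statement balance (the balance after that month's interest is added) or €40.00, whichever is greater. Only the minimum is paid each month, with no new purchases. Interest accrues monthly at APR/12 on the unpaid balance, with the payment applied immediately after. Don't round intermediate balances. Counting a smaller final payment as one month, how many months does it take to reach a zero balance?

134 months

Monthly rate r = 12.5%/12 = 1.04167% = 0.0104167.
While 3.5% of the post-interest balance exceeds €40.00, each month B ← (B·(1+r))·(1 − 0.035), i.e. B shrinks by the factor (1+r)·0.965 = 0.97505.
This holds for months 1–101. Entering month 102 the balance is €1,102.98; 3.5% of the post-interest balance is now below €40.00, so the flat €40.00 minimum applies from here.
From month 102 a fixed €40.00 at rate r clears €1,102.98 in 33 more payments. Total: 101 + 33 = 134 months.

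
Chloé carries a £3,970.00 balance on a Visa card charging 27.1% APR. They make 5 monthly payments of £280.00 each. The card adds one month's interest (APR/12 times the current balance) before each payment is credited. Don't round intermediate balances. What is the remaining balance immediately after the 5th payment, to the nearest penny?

£2,974.31

Monthly rate r = 27.1%/12 = 2.25833% = 0.0225833.
Each month: B ← B·(1+r) − £280.00.
Month 1: interest £89.66; balance after payment £3,779.66.
Month 2: interest £85.36; balance after payment £3,585.01.
Month 3: interest £80.96; balance after payment £3,385.97.
Month 4: interest £76.47; balance after payment £3,182.44.
Month 5: interest £71.87; balance after payment £2,974.31.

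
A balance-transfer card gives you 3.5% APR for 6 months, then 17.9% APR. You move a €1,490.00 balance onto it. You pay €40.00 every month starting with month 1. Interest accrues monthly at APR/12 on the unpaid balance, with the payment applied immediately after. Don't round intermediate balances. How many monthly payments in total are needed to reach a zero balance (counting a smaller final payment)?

Promo months 1–6 at r₀ = 3.5%/12 = 0.00291667; months 7+ at r₁ = 17.9%/12 = 0.0149167.
After month 6: iterate B ← B·(1+r₀) − €40.00 for 6 months → €1,274.51.
Then at r₁ with €40.00/mo: n₂ = −ln(1 − r₁·B/P)/ln(1+r₁) ≈ 43.56 → 44 more payments.

50 months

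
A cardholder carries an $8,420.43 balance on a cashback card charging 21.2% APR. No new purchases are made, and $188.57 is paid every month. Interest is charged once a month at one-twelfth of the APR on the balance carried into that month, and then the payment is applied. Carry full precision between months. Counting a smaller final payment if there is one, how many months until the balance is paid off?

89 months

Monthly rate r = 21.2%/12 = 1.76667% = 0.0176667.
Recurrence: B ← B·(1+r) − $188.57.
Month 1: interest $148.76; balance after payment $8,380.62.
Month 2: interest $148.06; balance after payment $8,340.11.
Closed form: n = −ln(1 − rB₀/P)/ln(1+r) = −ln(0.21111)/ln(1.01767) ≈ 88.815, so the balance reaches zero during payment 89.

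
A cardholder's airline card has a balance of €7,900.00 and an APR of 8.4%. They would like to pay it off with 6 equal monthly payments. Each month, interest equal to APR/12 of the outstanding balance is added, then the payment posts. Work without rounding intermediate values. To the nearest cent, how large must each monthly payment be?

€1,349.11

Monthly rate r = 8.4%/12 = 0.7% = 0.007.
Level-payment amortization: P = B₀·r / (1 − (1+r)^(−n)) = 7900.00·0.007 / (1 − 1.007^(−6)).
Denominator 1 − (1+r)^(−6) = 0.0409899097.
P = 55.3 / 0.0409899097 ≈ 1349.11.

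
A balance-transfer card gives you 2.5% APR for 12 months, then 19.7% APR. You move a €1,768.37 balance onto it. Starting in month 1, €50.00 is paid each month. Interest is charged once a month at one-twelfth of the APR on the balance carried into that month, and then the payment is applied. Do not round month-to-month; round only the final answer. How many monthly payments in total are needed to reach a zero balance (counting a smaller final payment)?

Promo months 1–12 at r₀ = 2.5%/12 = 0.00208333; months 13+ at r₁ = 19.7%/12 = 0.0164167.
After month 12: iterate B ← B·(1+r₀) − €50.00 for 12 months → €1,206.17.
Then at r₁ with €50.00/mo: n₂ = −ln(1 − r₁·B/P)/ln(1+r₁) ≈ 30.97 → 31 more payments.

43 payments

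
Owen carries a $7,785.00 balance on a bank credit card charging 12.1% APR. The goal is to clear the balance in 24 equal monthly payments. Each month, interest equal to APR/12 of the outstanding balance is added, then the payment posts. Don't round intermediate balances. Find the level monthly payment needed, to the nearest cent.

$366.83

Monthly rate r = 12.1%/12 = 1.00833% = 0.0100833.
Level-payment amortization: P = B₀·r / (1 − (1+r)^(−n)) = 7785.00·0.0100833 / (1 − 1.01008^(−24)).
Denominator 1 − (1+r)^(−24) = 0.213991802.
P = 78.4988 / 0.213991802 ≈ 366.83.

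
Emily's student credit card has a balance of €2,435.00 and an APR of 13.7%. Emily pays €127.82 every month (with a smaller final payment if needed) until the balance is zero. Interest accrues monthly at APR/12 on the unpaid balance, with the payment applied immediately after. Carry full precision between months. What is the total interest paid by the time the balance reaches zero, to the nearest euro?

Monthly rate r = 13.7%/12 = 1.14167% = 0.0114167.
Payoff takes n = ⌈−ln(1 − rB₀/P)/ln(1+r)⌉ = ⌈21.604⌉ = 22 payments; the last is €77.38.
Total paid = 21·€127.82 + €77.38 = €2,761.60.
Total interest = total paid − principal = €2,761.60 − €2,435.00 = €326.60.

€327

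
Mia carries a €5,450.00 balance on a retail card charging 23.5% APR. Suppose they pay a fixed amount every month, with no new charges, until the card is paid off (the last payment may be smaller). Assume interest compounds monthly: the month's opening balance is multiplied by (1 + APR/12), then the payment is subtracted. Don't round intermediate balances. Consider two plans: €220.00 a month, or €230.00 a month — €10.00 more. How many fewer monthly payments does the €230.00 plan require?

2 fewer payments

Monthly rate r = 23.5%/12 = 1.95833% = 0.0195833.
At €220.00/mo: n = ⌈−ln(1 − rB₀/P)/ln(1+r)⌉ = 35 payments (last €50.84); total interest = total paid − €5,450.00 = €2,080.84.
At €230.00/mo: 33 payments (last €36.90); total interest €1,946.90.
Payments saved = 35 − 33 = 2.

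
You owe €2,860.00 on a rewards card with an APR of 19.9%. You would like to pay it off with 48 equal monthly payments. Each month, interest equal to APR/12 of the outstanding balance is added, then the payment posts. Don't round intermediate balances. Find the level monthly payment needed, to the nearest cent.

€86.88

Monthly rate r = 19.9%/12 = 1.65833% = 0.0165833.
Level-payment amortization: P = B₀·r / (1 − (1+r)^(−n)) = 2860.00·0.0165833 / (1 − 1.01658^(−48)).
Denominator 1 − (1+r)^(−48) = 0.545915469.
P = 47.4283 / 0.545915469 ≈ 86.88.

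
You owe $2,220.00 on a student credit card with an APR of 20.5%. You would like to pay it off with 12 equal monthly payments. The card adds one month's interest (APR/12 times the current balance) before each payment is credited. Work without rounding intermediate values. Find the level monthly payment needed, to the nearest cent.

$206.18

Monthly rate r = 20.5%/12 = 1.70833% = 0.0170833.
Level-payment amortization: P = B₀·r / (1 − (1+r)^(−n)) = 2220.00·0.0170833 / (1 − 1.01708^(−12)).
Denominator 1 − (1+r)^(−12) = 0.183941021.
P = 37.925 / 0.183941021 ≈ 206.18.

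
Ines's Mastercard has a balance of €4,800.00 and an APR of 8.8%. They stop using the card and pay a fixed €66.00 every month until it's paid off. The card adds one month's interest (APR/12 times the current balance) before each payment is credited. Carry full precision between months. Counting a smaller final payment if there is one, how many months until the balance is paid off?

Monthly rate r = 8.8%/12 = 0.733333% = 0.00733333.
Recurrence: B ← B·(1+r) − €66.00.
Month 1: interest €35.20; balance after payment €4,769.20.
Month 2: interest €34.97; balance after payment €4,738.17.
Closed form: n = −ln(1 − rB₀/P)/ln(1+r) = −ln(0.46667)/ln(1.00733) ≈ 104.309, so the balance reaches zero during payment 105.

105 months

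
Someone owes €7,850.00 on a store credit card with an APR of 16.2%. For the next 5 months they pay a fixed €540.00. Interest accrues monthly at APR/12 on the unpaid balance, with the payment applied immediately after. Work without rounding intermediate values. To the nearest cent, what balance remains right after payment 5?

€5,620.49

Monthly rate r = 16.2%/12 = 1.35% = 0.0135.
Each month: B ← B·(1+r) − €540.00.
Month 1: interest €105.97; balance after payment €7,415.98.
Month 2: interest €100.12; balance after payment €6,976.09.
Month 3: interest €94.18; balance after payment €6,530.27.
Month 4: interest €88.16; balance after payment €6,078.43.
Month 5: interest €82.06; balance after payment €5,620.49.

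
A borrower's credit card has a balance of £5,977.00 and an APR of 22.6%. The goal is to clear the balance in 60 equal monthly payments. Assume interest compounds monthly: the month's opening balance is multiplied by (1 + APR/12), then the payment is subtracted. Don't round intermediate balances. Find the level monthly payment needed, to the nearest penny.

£167.12

Monthly rate r = 22.6%/12 = 1.88333% = 0.0188333.
Level-payment amortization: P = B₀·r / (1 − (1+r)^(−n)) = 5977.00·0.0188333 / (1 − 1.01883^(−60)).
Denominator 1 − (1+r)^(−60) = 0.673554057.
P = 112.567 / 0.673554057 ≈ 167.12.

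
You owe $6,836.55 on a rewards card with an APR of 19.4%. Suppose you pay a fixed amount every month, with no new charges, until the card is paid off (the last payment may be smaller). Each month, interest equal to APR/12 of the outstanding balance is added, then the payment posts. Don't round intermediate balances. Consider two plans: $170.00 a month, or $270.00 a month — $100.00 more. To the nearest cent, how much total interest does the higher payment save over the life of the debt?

Monthly rate r = 19.4%/12 = 1.61667% = 0.0161667.
At $170.00/mo: n = ⌈−ln(1 − rB₀/P)/ln(1+r)⌉ = 66 payments (last $83.02); total interest = total paid − $6,836.55 = $4,296.47.
At $270.00/mo: 33 payments (last $224.79); total interest $2,028.24.
Interest saved = $4,296.47 − $2,028.24 = $2,268.23.

$2,268.23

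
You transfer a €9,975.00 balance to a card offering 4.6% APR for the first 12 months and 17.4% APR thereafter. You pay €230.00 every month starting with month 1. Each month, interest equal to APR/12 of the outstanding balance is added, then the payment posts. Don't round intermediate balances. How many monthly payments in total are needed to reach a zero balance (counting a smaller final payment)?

Promo months 1–12 at r₀ = 4.6%/12 = 0.00383333; months 13+ at r₁ = 17.4%/12 = 0.0145.
After month 12: iterate B ← B·(1+r₀) − €230.00 for 12 months → €7,624.71.
Then at r₁ with €230.00/mo: n₂ = −ln(1 − r₁·B/P)/ln(1+r₁) ≈ 45.52 → 46 more payments.

58 months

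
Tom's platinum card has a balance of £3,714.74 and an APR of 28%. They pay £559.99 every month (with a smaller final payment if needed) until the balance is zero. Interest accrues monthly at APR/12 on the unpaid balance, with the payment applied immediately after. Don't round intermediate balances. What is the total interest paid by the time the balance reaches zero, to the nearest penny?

Monthly rate r = 28%/12 = 2.33333% = 0.0233333.
Payoff takes n = ⌈−ln(1 − rB₀/P)/ln(1+r)⌉ = ⌈7.291⌉ = 8 payments; the last is £164.14.
Total paid = 7·£559.99 + £164.14 = £4,084.07.
Total interest = total paid − principal = £4,084.07 − £3,714.74 = £369.33.

£369.33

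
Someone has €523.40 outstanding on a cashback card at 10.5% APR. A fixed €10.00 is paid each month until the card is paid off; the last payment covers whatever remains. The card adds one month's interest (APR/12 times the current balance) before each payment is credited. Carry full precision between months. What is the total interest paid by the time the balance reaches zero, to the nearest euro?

Monthly rate r = 10.5%/12 = 0.875% = 0.00875.
Payoff takes n = ⌈−ln(1 − rB₀/P)/ln(1+r)⌉ = ⌈70.299⌉ = 71 payments; the last is €3.00.
Total paid = 70·€10.00 + €3.00 = €703.00.
Total interest = total paid − principal = €703.00 − €523.40 = €179.60.

€180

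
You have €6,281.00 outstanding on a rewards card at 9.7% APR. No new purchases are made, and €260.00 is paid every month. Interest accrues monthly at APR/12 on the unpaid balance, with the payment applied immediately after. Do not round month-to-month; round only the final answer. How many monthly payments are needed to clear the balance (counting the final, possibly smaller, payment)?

27 months

Monthly rate r = 9.7%/12 = 0.808333% = 0.00808333.
Recurrence: B ← B·(1+r) − €260.00.
Month 1: interest €50.77; balance after payment €6,071.77.
Month 2: interest €49.08; balance after payment €5,860.85.
Closed form: n = −ln(1 − rB₀/P)/ln(1+r) = −ln(0.80473)/ln(1.00808) ≈ 26.985, so the balance reaches zero during payment 27.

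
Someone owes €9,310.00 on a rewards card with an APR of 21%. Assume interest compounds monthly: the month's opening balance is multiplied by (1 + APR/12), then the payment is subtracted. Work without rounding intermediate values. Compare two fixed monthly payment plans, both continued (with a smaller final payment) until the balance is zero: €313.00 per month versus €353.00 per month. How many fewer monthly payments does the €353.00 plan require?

7 fewer payments

Monthly rate r = 21%/12 = 1.75% = 0.0175.
At €313.00/mo: n = ⌈−ln(1 − rB₀/P)/ln(1+r)⌉ = 43 payments (last €116.56); total interest = total paid − €9,310.00 = €3,952.56.
At €353.00/mo: 36 payments (last €241.72); total interest €3,286.72.
Payments saved = 43 − 36 = 7.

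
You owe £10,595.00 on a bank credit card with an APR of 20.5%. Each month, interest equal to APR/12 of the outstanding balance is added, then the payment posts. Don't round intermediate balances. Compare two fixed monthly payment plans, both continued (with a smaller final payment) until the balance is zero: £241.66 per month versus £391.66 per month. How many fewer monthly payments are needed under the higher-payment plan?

45 fewer payments

Monthly rate r = 20.5%/12 = 1.70833% = 0.0170833.
At £241.66/mo: n = ⌈−ln(1 − rB₀/P)/ln(1+r)⌉ = 82 payments (last £145.29); total interest = total paid − £10,595.00 = £9,124.75.
At £391.66/mo: 37 payments (last £239.70); total interest £3,744.46.
Payments saved = 82 − 37 = 45.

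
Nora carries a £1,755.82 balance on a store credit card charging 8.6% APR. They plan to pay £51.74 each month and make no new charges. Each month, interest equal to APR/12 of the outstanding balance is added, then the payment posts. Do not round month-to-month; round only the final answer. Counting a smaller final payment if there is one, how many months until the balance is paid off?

Monthly rate r = 8.6%/12 = 0.716667% = 0.00716667.
Recurrence: B ← B·(1+r) − £51.74.
Month 1: interest £12.58; balance after payment £1,716.66.
Month 2: interest £12.30; balance after payment £1,677.23.
Closed form: n = −ln(1 − rB₀/P)/ln(1+r) = −ln(0.7568)/ln(1.00717) ≈ 39.022, so the balance reaches zero during payment 40.

40 payments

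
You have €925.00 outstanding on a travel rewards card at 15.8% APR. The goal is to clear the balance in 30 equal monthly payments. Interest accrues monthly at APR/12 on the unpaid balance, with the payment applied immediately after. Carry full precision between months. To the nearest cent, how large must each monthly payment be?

€37.52

Monthly rate r = 15.8%/12 = 1.31667% = 0.0131667.
Level-payment amortization: P = B₀·r / (1 − (1+r)^(−n)) = 925.00·0.0131667 / (1 − 1.01317^(−30)).
Denominator 1 − (1+r)^(−30) = 0.324581099.
P = 12.1792 / 0.324581099 ≈ 37.52.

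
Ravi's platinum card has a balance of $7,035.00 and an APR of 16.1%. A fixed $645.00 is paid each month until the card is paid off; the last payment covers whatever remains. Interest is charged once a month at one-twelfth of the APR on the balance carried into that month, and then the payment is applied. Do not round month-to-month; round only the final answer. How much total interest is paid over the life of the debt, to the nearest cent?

Monthly rate r = 16.1%/12 = 1.34167% = 0.0134167.
Payoff takes n = ⌈−ln(1 − rB₀/P)/ln(1+r)⌉ = ⌈11.871⌉ = 12 payments; the last is $562.59.
Total paid = 11·$645.00 + $562.59 = $7,657.59.
Total interest = total paid − principal = $7,657.59 − $7,035.00 = $622.59.

$622.59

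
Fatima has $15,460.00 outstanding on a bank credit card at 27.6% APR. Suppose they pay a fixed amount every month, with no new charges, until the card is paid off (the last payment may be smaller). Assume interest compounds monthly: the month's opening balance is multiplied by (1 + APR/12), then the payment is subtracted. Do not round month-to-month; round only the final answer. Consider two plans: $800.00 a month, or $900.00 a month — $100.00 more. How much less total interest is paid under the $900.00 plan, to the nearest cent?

Monthly rate r = 27.6%/12 = 2.3% = 0.023.
At $800.00/mo: n = ⌈−ln(1 − rB₀/P)/ln(1+r)⌉ = 26 payments (last $682.06); total interest = total paid − $15,460.00 = $5,222.06.
At $900.00/mo: 23 payments (last $96.16); total interest $4,436.16.
Interest saved = $5,222.06 − $4,436.16 = $785.90.

$785.90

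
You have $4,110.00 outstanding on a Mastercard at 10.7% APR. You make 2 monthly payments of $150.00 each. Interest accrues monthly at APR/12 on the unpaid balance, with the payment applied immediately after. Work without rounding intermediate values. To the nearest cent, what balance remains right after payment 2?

$3,882.28

Monthly rate r = 10.7%/12 = 0.891667% = 0.00891667.
Each month: B ← B·(1+r) − $150.00.
Month 1: interest $36.65; balance after payment $3,996.65.
Month 2: interest $35.64; balance after payment $3,882.28.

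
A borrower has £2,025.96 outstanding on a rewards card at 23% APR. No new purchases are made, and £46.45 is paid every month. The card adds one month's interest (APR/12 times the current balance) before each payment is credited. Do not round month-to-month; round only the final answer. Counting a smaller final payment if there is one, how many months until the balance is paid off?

96 months

Monthly rate r = 23%/12 = 1.91667% = 0.0191667.
Recurrence: B ← B·(1+r) − £46.45.
Month 1: interest £38.83; balance after payment £2,018.34.
Month 2: interest £38.68; balance after payment £2,010.58.
Closed form: n = −ln(1 − rB₀/P)/ln(1+r) = −ln(0.16403)/ln(1.01917) ≈ 95.217, so the balance reaches zero during payment 96.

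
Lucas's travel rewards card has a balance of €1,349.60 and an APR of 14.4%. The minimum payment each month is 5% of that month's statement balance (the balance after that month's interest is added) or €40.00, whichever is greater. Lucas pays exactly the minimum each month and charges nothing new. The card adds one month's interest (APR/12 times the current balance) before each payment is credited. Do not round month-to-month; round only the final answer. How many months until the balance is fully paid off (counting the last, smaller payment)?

37 months

Monthly rate r = 14.4%/12 = 1.2% = 0.012.
While 5% of the post-interest balance exceeds €40.00, each month B ← (B·(1+r))·(1 − 0.05), i.e. B shrinks by the factor (1+r)·0.95 = 0.9614.
This holds for months 1–14. Entering month 15 the balance is €777.79; 5% of the post-interest balance is now below €40.00, so the flat €40.00 minimum applies from here.
From month 15 a fixed €40.00 at rate r clears €777.79 in 23 more payments. Total: 14 + 23 = 37 months.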